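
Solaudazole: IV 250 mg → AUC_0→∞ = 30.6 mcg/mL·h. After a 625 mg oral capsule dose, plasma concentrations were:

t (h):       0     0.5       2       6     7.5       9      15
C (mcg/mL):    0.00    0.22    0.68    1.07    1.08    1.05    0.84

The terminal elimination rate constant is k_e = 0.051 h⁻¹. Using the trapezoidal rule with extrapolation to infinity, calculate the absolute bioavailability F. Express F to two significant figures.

Trapezoidal AUC_0→15 (oral capsule):
  [0→0.5]: (0.00+0.22)/2 × 0.5 = 0.055
  [0.5→2]: (0.22+0.68)/2 × 1.5 = 0.675
  [2→6]: (0.68+1.07)/2 × 4 = 3.5
  [6→7.5]: (1.07+1.08)/2 × 1.5 = 1.6125
  [7.5→9]: (1.08+1.05)/2 × 1.5 = 1.5975
  [9→15]: (1.05+0.84)/2 × 6 = 5.67
  Sum = 13.11 mcg/mL·h
Tail: C_last/k_e = 0.84/0.051 = 16.471
AUC_0→∞ (oral capsule) = 13.11 + 16.471 = 29.581 mcg/mL·h
F = (AUC_ev/D_ev)/(AUC_iv/D_iv) = (29.581/625)/(30.6/250) = 0.0473296/0.1224 = 0.3867

F = 0.39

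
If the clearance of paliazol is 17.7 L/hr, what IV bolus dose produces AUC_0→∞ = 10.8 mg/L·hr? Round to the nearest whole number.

Dose_iv = CL × AUC_0→∞
     = 17.7 × 10.8 = 191.16 mg

Dose = 191 mg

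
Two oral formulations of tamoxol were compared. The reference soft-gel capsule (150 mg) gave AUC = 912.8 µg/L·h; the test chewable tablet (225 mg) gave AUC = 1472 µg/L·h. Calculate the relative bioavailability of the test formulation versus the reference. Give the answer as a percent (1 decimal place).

F_rel = 107.5%

F_rel = (AUC_test/D_test) / (AUC_ref/D_ref)
      = (1472/225) / (912.8/150)
      = 6.54222 / 6.08533 = 1.0751 = 107.51%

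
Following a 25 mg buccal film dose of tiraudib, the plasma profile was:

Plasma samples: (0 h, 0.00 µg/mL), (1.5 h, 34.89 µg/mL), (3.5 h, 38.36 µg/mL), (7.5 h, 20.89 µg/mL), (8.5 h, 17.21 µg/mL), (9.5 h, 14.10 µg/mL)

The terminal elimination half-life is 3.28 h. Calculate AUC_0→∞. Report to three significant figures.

AUC = 319 µg/mL·h

Trapezoidal AUC_0→9.5:
  [0→1.5]: (0.00+34.89)/2 × 1.5 = 26.1675
  [1.5→3.5]: (34.89+38.36)/2 × 2 = 73.25
  [3.5→7.5]: (38.36+20.89)/2 × 4 = 118.5
  [7.5→8.5]: (20.89+17.21)/2 × 1 = 19.05
  [8.5→9.5]: (17.21+14.10)/2 × 1 = 15.655
  Sum = 252.6225 µg/mL·h
k_e = ln2 / t½ = 0.693147 / 3.28 = 0.2113 h^-1
Extrapolated tail: C_last / k_e = 14.10 / 0.2113 = 66.730
AUC_0→∞ = 252.6225 + 66.730 = 319.3525 µg/mL·h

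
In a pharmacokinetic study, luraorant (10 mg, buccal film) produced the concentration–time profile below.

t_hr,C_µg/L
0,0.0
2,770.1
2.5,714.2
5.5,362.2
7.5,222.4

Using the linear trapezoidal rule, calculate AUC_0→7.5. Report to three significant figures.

Trapezoidal AUC_0→7.5:
  [0→2]: (0.0+770.1)/2 × 2 = 770.1
  [2→2.5]: (770.1+714.2)/2 × 0.5 = 371.075
  [2.5→5.5]: (714.2+362.2)/2 × 3 = 1614.6
  [5.5→7.5]: (362.2+222.4)/2 × 2 = 584.6
  Sum = 3340.375 µg/L·hr

AUC = 3340 µg/L·hr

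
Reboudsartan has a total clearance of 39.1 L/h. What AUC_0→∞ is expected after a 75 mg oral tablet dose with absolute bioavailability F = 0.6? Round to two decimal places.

AUC_0→∞ = F × Dose / CL
        = 0.6 × 75 / 39.1 = 1.1509 mg/L·h

AUC = 1.15 mg/L·h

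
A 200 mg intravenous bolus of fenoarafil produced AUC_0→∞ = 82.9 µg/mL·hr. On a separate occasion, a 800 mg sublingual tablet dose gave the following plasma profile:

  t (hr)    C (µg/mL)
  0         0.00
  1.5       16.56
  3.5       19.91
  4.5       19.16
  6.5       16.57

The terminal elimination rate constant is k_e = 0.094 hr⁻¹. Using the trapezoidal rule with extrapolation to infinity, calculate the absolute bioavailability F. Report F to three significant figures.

F = 0.846

Trapezoidal AUC_0→6.5 (sublingual tablet):
  [0→1.5]: (0.00+16.56)/2 × 1.5 = 12.42
  [1.5→3.5]: (16.56+19.91)/2 × 2 = 36.47
  [3.5→4.5]: (19.91+19.16)/2 × 1 = 19.535
  [4.5→6.5]: (19.16+16.57)/2 × 2 = 35.73
  Sum = 104.155 µg/mL·hr
Tail: C_last/k_e = 16.57/0.094 = 176.277
AUC_0→∞ (sublingual tablet) = 104.155 + 176.277 = 280.432 µg/mL·hr
F = (AUC_ev/D_ev)/(AUC_iv/D_iv) = (280.432/800)/(82.9/200) = 0.35054/0.4145 = 0.8457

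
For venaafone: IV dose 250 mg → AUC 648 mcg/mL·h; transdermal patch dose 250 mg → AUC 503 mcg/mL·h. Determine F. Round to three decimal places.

F = 0.776

F = (AUC_ev / D_ev) / (AUC_iv / D_iv)
  = (503/250) / (648/250)
  = 2.012 / 2.592 = 0.7762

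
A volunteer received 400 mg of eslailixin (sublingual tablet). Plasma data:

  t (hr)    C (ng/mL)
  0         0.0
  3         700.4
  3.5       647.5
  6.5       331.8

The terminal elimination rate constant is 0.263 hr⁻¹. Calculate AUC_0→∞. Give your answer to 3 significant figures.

Trapezoidal AUC_0→6.5:
  [0→3]: (0.0+700.4)/2 × 3 = 1050.6
  [3→3.5]: (700.4+647.5)/2 × 0.5 = 336.975
  [3.5→6.5]: (647.5+331.8)/2 × 3 = 1468.95
  Sum = 2856.525 ng/mL·hr
Extrapolated tail: C_last / k_e = 331.8 / 0.263 = 1261.597
AUC_0→∞ = 2856.525 + 1261.597 = 4118.122 ng/mL·hr

AUC = 4120 ng/mL·hr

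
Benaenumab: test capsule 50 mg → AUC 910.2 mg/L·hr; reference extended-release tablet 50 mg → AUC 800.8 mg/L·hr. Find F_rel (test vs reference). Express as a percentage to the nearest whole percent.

F_rel = (AUC_test/D_test) / (AUC_ref/D_ref)
      = (910.2/50) / (800.8/50)
      = 18.204 / 16.016 = 1.1366 = 113.66%

F_rel = 114%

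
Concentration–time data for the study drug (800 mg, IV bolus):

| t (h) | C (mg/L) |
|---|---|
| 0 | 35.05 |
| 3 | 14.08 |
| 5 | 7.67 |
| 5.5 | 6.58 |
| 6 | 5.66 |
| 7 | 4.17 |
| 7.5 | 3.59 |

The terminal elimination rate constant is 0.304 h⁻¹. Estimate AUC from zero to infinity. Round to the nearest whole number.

AUC = 121 mg/L·h

Trapezoidal AUC_0→7.5:
  [0→3]: (35.05+14.08)/2 × 3 = 73.695
  [3→5]: (14.08+7.67)/2 × 2 = 21.75
  [5→5.5]: (7.67+6.58)/2 × 0.5 = 3.5625
  [5.5→6]: (6.58+5.66)/2 × 0.5 = 3.06
  [6→7]: (5.66+4.17)/2 × 1 = 4.915
  [7→7.5]: (4.17+3.59)/2 × 0.5 = 1.94
  Sum = 108.9225 mg/L·h
Extrapolated tail: C_last / k_e = 3.59 / 0.304 = 11.809
AUC_0→∞ = 108.9225 + 11.809 = 120.7315 mg/L·h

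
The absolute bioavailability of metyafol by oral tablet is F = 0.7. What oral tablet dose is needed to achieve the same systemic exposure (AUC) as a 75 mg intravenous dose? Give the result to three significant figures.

D_oral = 107 mg

For equal systemic exposure: F × D_ev = D_iv
D_ev = D_iv / F = 75 / 0.7 = 107.143 mg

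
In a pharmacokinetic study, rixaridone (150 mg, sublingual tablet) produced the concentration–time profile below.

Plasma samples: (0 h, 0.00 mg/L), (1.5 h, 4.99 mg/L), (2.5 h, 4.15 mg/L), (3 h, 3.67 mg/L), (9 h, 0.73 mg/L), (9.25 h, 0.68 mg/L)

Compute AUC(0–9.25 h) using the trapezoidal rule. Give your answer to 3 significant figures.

Trapezoidal AUC_0→9.25:
  [0→1.5]: (0.00+4.99)/2 × 1.5 = 3.7425
  [1.5→2.5]: (4.99+4.15)/2 × 1 = 4.57
  [2.5→3]: (4.15+3.67)/2 × 0.5 = 1.955
  [3→9]: (3.67+0.73)/2 × 6 = 13.2
  [9→9.25]: (0.73+0.68)/2 × 0.25 = 0.17625
  Sum = 23.64375 mg/L·h

AUC = 23.6 mg/L·h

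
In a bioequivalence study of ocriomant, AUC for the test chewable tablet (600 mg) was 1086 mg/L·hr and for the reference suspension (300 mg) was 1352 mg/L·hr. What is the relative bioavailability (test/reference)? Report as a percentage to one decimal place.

F_rel = 40.2%

F_rel = (AUC_test/D_test) / (AUC_ref/D_ref)
      = (1086/600) / (1352/300)
      = 1.81 / 4.50667 = 0.4016 = 40.16%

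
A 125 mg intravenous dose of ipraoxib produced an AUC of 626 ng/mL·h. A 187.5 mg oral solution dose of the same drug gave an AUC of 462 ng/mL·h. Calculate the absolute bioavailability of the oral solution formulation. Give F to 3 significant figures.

F = (AUC_ev / D_ev) / (AUC_iv / D_iv)
  = (462/187.5) / (626/125)
  = 2.464 / 5.008 = 0.4920

F = 0.492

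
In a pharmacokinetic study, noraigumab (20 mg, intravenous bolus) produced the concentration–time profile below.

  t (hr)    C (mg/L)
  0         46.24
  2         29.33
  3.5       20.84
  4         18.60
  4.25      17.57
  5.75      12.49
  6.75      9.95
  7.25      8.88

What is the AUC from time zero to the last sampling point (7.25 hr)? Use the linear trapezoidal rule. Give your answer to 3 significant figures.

Trapezoidal AUC_0→7.25:
  [0→2]: (46.24+29.33)/2 × 2 = 75.57
  [2→3.5]: (29.33+20.84)/2 × 1.5 = 37.6275
  [3.5→4]: (20.84+18.60)/2 × 0.5 = 9.86
  [4→4.25]: (18.60+17.57)/2 × 0.25 = 4.52125
  [4.25→5.75]: (17.57+12.49)/2 × 1.5 = 22.545
  [5.75→6.75]: (12.49+9.95)/2 × 1 = 11.22
  [6.75→7.25]: (9.95+8.88)/2 × 0.5 = 4.7075
  Sum = 166.05125 mg/L·hr

AUC = 166 mg/L·hr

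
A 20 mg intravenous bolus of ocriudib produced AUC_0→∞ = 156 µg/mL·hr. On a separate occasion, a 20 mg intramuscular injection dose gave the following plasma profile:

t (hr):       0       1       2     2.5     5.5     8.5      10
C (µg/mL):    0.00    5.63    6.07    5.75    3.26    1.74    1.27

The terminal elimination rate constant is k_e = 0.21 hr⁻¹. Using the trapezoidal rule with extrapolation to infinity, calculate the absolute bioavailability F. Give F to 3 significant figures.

F = 0.262

Trapezoidal AUC_0→10 (intramuscular injection):
  [0→1]: (0.00+5.63)/2 × 1 = 2.815
  [1→2]: (5.63+6.07)/2 × 1 = 5.85
  [2→2.5]: (6.07+5.75)/2 × 0.5 = 2.955
  [2.5→5.5]: (5.75+3.26)/2 × 3 = 13.515
  [5.5→8.5]: (3.26+1.74)/2 × 3 = 7.5
  [8.5→10]: (1.74+1.27)/2 × 1.5 = 2.2575
  Sum = 34.8925 µg/mL·hr
Tail: C_last/k_e = 1.27/0.21 = 6.048
AUC_0→∞ (intramuscular injection) = 34.8925 + 6.048 = 40.9405 µg/mL·hr
F = (AUC_ev/D_ev)/(AUC_iv/D_iv) = (40.9405/20)/(156/20) = 2.047025/7.8 = 0.2624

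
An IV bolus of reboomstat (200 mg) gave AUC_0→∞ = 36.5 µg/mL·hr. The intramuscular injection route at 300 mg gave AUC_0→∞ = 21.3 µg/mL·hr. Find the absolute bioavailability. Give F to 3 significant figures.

F = (AUC_ev / D_ev) / (AUC_iv / D_iv)
  = (21.3/300) / (36.5/200)
  = 0.071 / 0.1825 = 0.3890

F = 0.389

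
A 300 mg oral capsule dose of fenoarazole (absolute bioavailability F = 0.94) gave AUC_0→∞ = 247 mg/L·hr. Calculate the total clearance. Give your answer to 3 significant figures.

CL = F × Dose / AUC_0→∞
   = 0.94 × 300 / 247 = 1.1417 L/hr

CL = 1.14 L/hr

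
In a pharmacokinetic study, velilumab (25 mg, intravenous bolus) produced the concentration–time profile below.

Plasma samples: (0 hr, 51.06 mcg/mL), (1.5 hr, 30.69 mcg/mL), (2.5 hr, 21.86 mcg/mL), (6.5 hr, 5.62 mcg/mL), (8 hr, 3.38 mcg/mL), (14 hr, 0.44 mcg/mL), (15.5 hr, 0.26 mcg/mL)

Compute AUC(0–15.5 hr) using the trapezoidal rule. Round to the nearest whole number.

AUC = 161 mcg/mL·hr

Trapezoidal AUC_0→15.5:
  [0→1.5]: (51.06+30.69)/2 × 1.5 = 61.3125
  [1.5→2.5]: (30.69+21.86)/2 × 1 = 26.275
  [2.5→6.5]: (21.86+5.62)/2 × 4 = 54.96
  [6.5→8]: (5.62+3.38)/2 × 1.5 = 6.75
  [8→14]: (3.38+0.44)/2 × 6 = 11.46
  [14→15.5]: (0.44+0.26)/2 × 1.5 = 0.525
  Sum = 161.2825 mcg/mL·hr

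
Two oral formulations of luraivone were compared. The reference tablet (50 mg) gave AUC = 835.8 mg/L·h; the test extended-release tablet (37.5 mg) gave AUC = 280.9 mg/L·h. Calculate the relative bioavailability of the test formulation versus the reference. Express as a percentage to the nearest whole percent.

F_rel = 45%

F_rel = (AUC_test/D_test) / (AUC_ref/D_ref)
      = (280.9/37.5) / (835.8/50)
      = 7.49067 / 16.716 = 0.4481 = 44.81%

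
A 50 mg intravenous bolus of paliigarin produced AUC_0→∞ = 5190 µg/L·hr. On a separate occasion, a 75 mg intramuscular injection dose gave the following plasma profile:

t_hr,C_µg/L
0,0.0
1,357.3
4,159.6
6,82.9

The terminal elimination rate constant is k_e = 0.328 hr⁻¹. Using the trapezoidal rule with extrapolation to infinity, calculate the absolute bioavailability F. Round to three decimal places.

Trapezoidal AUC_0→6 (intramuscular injection):
  [0→1]: (0.0+357.3)/2 × 1 = 178.65
  [1→4]: (357.3+159.6)/2 × 3 = 775.35
  [4→6]: (159.6+82.9)/2 × 2 = 242.5
  Sum = 1196.5 µg/L·hr
Tail: C_last/k_e = 82.9/0.328 = 252.744
AUC_0→∞ (intramuscular injection) = 1196.5 + 252.744 = 1449.244 µg/L·hr
F = (AUC_ev/D_ev)/(AUC_iv/D_iv) = (1449.244/75)/(5190/50) = 19.3233/103.8 = 0.1862

F = 0.186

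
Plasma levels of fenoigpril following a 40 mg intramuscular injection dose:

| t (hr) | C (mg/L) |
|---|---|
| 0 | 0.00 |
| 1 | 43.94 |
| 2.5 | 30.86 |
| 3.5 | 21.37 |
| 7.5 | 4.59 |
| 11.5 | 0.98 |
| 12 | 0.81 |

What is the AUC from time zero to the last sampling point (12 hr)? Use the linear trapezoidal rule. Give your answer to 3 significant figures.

Trapezoidal AUC_0→12:
  [0→1]: (0.00+43.94)/2 × 1 = 21.97
  [1→2.5]: (43.94+30.86)/2 × 1.5 = 56.1
  [2.5→3.5]: (30.86+21.37)/2 × 1 = 26.115
  [3.5→7.5]: (21.37+4.59)/2 × 4 = 51.92
  [7.5→11.5]: (4.59+0.98)/2 × 4 = 11.14
  [11.5→12]: (0.98+0.81)/2 × 0.5 = 0.4475
  Sum = 167.6925 mg/L·hr

AUC = 168 mg/L·hr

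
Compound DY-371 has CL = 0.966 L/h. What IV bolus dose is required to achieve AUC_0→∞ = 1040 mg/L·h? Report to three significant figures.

Dose_iv = CL × AUC_0→∞
     = 0.966 × 1040 = 1004.64 mg

Dose = 1000 mg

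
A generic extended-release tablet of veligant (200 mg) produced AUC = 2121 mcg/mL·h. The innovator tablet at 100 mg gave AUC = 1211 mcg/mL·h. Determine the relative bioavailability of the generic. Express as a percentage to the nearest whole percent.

F_rel = 88%

F_rel = (AUC_test/D_test) / (AUC_ref/D_ref)
      = (2121/200) / (1211/100)
      = 10.605 / 12.11 = 0.8757 = 87.57%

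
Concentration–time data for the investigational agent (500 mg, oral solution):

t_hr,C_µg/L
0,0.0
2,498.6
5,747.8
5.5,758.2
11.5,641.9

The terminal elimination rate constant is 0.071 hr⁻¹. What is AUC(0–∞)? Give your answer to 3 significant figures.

Trapezoidal AUC_0→11.5:
  [0→2]: (0.0+498.6)/2 × 2 = 498.6
  [2→5]: (498.6+747.8)/2 × 3 = 1869.6
  [5→5.5]: (747.8+758.2)/2 × 0.5 = 376.5
  [5.5→11.5]: (758.2+641.9)/2 × 6 = 4200.3
  Sum = 6945.0 µg/L·hr
Extrapolated tail: C_last / k_e = 641.9 / 0.071 = 9040.845
AUC_0→∞ = 6945.0 + 9040.845 = 15985.845 µg/L·hr

AUC = 16000 µg/L·hr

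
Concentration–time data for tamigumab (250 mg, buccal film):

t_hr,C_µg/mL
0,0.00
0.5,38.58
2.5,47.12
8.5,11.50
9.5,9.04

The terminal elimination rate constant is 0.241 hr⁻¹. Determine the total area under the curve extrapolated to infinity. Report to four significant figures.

AUC = 319.0 µg/mL·hr

Trapezoidal AUC_0→9.5:
  [0→0.5]: (0.00+38.58)/2 × 0.5 = 9.645
  [0.5→2.5]: (38.58+47.12)/2 × 2 = 85.7
  [2.5→8.5]: (47.12+11.50)/2 × 6 = 175.86
  [8.5→9.5]: (11.50+9.04)/2 × 1 = 10.27
  Sum = 281.475 µg/mL·hr
Extrapolated tail: C_last / k_e = 9.04 / 0.241 = 37.510
AUC_0→∞ = 281.475 + 37.510 = 318.985 µg/mL·hr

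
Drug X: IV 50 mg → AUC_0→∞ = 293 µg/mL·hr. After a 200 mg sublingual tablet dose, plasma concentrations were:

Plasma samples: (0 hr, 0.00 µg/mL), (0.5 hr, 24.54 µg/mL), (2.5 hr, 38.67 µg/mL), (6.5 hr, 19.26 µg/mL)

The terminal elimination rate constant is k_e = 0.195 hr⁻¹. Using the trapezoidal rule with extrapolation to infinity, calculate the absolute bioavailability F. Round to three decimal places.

Trapezoidal AUC_0→6.5 (sublingual tablet):
  [0→0.5]: (0.00+24.54)/2 × 0.5 = 6.135
  [0.5→2.5]: (24.54+38.67)/2 × 2 = 63.21
  [2.5→6.5]: (38.67+19.26)/2 × 4 = 115.86
  Sum = 185.205 µg/mL·hr
Tail: C_last/k_e = 19.26/0.195 = 98.769
AUC_0→∞ (sublingual tablet) = 185.205 + 98.769 = 283.974 µg/mL·hr
F = (AUC_ev/D_ev)/(AUC_iv/D_iv) = (283.974/200)/(293/50) = 1.41987/5.86 = 0.2423

F = 0.242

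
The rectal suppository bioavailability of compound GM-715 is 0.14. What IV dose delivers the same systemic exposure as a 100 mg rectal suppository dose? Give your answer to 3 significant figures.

Systemic exposure from an extravascular dose = F × D_ev, so the equivalent IV dose is F × D_ev.
D_iv = F × D_ev = 0.14 × 100 = 14 mg

D_iv = 14.0 mg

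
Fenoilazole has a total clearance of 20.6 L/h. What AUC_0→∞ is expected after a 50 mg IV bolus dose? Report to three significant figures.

AUC = 2.43 mg/L·h

AUC_0→∞ = Dose_iv / CL
        = 50 / 20.6 = 2.42718 mg/L·h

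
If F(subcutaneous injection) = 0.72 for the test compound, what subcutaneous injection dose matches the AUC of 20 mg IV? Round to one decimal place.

D_subcutaneous = 27.8 mg

For equal systemic exposure: F × D_ev = D_iv
D_ev = D_iv / F = 20 / 0.72 = 27.7778 mg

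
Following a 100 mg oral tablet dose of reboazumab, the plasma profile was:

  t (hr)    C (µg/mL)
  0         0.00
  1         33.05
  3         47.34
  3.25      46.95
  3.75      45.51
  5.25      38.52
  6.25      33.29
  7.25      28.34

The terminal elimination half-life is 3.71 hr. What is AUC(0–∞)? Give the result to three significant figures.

Trapezoidal AUC_0→7.25:
  [0→1]: (0.00+33.05)/2 × 1 = 16.525
  [1→3]: (33.05+47.34)/2 × 2 = 80.39
  [3→3.25]: (47.34+46.95)/2 × 0.25 = 11.78625
  [3.25→3.75]: (46.95+45.51)/2 × 0.5 = 23.115
  [3.75→5.25]: (45.51+38.52)/2 × 1.5 = 63.0225
  [5.25→6.25]: (38.52+33.29)/2 × 1 = 35.905
  [6.25→7.25]: (33.29+28.34)/2 × 1 = 30.815
  Sum = 261.55875 µg/mL·hr
k_e = ln2 / t½ = 0.693147 / 3.71 = 0.1868 hr^-1
Extrapolated tail: C_last / k_e = 28.34 / 0.1868 = 151.713
AUC_0→∞ = 261.55875 + 151.713 = 413.27175 µg/mL·hr

AUC = 413 µg/mL·hr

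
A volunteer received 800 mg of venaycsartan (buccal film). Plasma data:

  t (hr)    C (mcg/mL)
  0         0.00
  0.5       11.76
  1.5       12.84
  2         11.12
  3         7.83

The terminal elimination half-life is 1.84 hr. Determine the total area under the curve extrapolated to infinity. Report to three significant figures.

Trapezoidal AUC_0→3:
  [0→0.5]: (0.00+11.76)/2 × 0.5 = 2.94
  [0.5→1.5]: (11.76+12.84)/2 × 1 = 12.3
  [1.5→2]: (12.84+11.12)/2 × 0.5 = 5.99
  [2→3]: (11.12+7.83)/2 × 1 = 9.475
  Sum = 30.705 mcg/mL·hr
k_e = ln2 / t½ = 0.693147 / 1.84 = 0.3767 hr^-1
Extrapolated tail: C_last / k_e = 7.83 / 0.3767 = 20.786
AUC_0→∞ = 30.705 + 20.786 = 51.491 mcg/mL·hr

AUC = 51.5 mcg/mL·hr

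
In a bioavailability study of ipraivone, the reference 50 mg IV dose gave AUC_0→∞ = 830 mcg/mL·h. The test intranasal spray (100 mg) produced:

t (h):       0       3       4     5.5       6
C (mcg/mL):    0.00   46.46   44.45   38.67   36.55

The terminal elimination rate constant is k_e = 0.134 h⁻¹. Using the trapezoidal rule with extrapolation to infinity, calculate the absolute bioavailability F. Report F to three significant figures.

Trapezoidal AUC_0→6 (intranasal spray):
  [0→3]: (0.00+46.46)/2 × 3 = 69.69
  [3→4]: (46.46+44.45)/2 × 1 = 45.455
  [4→5.5]: (44.45+38.67)/2 × 1.5 = 62.34
  [5.5→6]: (38.67+36.55)/2 × 0.5 = 18.805
  Sum = 196.29 mcg/mL·h
Tail: C_last/k_e = 36.55/0.134 = 272.761
AUC_0→∞ (intranasal spray) = 196.29 + 272.761 = 469.051 mcg/mL·h
F = (AUC_ev/D_ev)/(AUC_iv/D_iv) = (469.051/100)/(830/50) = 4.69051/16.6 = 0.2826

F = 0.283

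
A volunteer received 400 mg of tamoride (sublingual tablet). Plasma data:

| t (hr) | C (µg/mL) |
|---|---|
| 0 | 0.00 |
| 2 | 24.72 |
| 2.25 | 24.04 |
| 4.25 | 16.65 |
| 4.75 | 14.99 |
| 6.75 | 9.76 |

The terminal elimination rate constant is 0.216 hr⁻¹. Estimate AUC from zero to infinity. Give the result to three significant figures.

AUC = 149 µg/mL·hr

Trapezoidal AUC_0→6.75:
  [0→2]: (0.00+24.72)/2 × 2 = 24.72
  [2→2.25]: (24.72+24.04)/2 × 0.25 = 6.095
  [2.25→4.25]: (24.04+16.65)/2 × 2 = 40.69
  [4.25→4.75]: (16.65+14.99)/2 × 0.5 = 7.91
  [4.75→6.75]: (14.99+9.76)/2 × 2 = 24.75
  Sum = 104.165 µg/mL·hr
Extrapolated tail: C_last / k_e = 9.76 / 0.216 = 45.185
AUC_0→∞ = 104.165 + 45.185 = 149.35 µg/mL·hr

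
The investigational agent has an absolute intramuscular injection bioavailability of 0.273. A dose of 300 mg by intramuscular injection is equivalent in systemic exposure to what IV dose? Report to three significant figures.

Systemic exposure from an extravascular dose = F × D_ev, so the equivalent IV dose is F × D_ev.
D_iv = F × D_ev = 0.273 × 300 = 81.9 mg

D_iv = 81.9 mg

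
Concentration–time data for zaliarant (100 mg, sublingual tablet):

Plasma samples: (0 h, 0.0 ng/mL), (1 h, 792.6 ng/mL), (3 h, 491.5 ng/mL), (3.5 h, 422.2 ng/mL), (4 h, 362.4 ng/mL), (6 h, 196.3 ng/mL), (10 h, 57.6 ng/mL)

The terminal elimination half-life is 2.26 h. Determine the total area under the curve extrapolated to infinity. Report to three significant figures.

AUC = 3360 ng/mL·h

Trapezoidal AUC_0→10:
  [0→1]: (0.0+792.6)/2 × 1 = 396.3
  [1→3]: (792.6+491.5)/2 × 2 = 1284.1
  [3→3.5]: (491.5+422.2)/2 × 0.5 = 228.425
  [3.5→4]: (422.2+362.4)/2 × 0.5 = 196.15
  [4→6]: (362.4+196.3)/2 × 2 = 558.7
  [6→10]: (196.3+57.6)/2 × 4 = 507.8
  Sum = 3171.475 ng/mL·h
k_e = ln2 / t½ = 0.693147 / 2.26 = 0.3067 h^-1
Extrapolated tail: C_last / k_e = 57.6 / 0.3067 = 187.806
AUC_0→∞ = 3171.475 + 187.806 = 3359.281 ng/mL·h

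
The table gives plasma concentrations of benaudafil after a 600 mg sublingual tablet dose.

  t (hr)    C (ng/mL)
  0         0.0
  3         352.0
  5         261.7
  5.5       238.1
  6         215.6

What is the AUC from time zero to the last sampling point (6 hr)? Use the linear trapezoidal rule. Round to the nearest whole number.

Trapezoidal AUC_0→6:
  [0→3]: (0.0+352.0)/2 × 3 = 528.0
  [3→5]: (352.0+261.7)/2 × 2 = 613.7
  [5→5.5]: (261.7+238.1)/2 × 0.5 = 124.95
  [5.5→6]: (238.1+215.6)/2 × 0.5 = 113.425
  Sum = 1380.075 ng/mL·hr

AUC = 1380 ng/mL·hr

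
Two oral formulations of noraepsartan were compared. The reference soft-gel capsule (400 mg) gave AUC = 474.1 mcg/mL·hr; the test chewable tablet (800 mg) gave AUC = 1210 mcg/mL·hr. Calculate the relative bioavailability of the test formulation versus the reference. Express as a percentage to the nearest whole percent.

F_rel = 128%

F_rel = (AUC_test/D_test) / (AUC_ref/D_ref)
      = (1210/800) / (474.1/400)
      = 1.5125 / 1.18525 = 1.2761 = 127.61%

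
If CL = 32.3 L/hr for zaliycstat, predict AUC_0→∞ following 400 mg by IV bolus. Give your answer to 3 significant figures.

AUC = 12.4 mg/L·hr

AUC_0→∞ = Dose_iv / CL
        = 400 / 32.3 = 12.3839 mg/L·hr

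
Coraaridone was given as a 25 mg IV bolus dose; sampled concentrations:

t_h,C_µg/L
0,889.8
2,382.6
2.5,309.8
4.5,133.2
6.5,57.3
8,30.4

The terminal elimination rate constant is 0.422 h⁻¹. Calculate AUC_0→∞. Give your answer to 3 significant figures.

AUC = 2220 µg/L·h

Trapezoidal AUC_0→8:
  [0→2]: (889.8+382.6)/2 × 2 = 1272.4
  [2→2.5]: (382.6+309.8)/2 × 0.5 = 173.1
  [2.5→4.5]: (309.8+133.2)/2 × 2 = 443.0
  [4.5→6.5]: (133.2+57.3)/2 × 2 = 190.5
  [6.5→8]: (57.3+30.4)/2 × 1.5 = 65.775
  Sum = 2144.775 µg/L·h
Extrapolated tail: C_last / k_e = 30.4 / 0.422 = 72.038
AUC_0→∞ = 2144.775 + 72.038 = 2216.813 µg/L·h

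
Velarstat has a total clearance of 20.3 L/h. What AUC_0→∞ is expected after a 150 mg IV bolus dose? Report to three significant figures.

AUC_0→∞ = Dose_iv / CL
        = 150 / 20.3 = 7.38916 mg/L·h

AUC = 7.39 mg/L·h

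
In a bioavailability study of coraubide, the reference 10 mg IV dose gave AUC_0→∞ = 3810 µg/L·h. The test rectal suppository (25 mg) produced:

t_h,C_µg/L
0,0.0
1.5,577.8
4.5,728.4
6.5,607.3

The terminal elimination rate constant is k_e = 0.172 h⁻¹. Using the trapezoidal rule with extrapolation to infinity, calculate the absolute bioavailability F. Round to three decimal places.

F = 0.762

Trapezoidal AUC_0→6.5 (rectal suppository):
  [0→1.5]: (0.0+577.8)/2 × 1.5 = 433.35
  [1.5→4.5]: (577.8+728.4)/2 × 3 = 1959.3
  [4.5→6.5]: (728.4+607.3)/2 × 2 = 1335.7
  Sum = 3728.35 µg/L·h
Tail: C_last/k_e = 607.3/0.172 = 3530.814
AUC_0→∞ (rectal suppository) = 3728.35 + 3530.814 = 7259.164 µg/L·h
F = (AUC_ev/D_ev)/(AUC_iv/D_iv) = (7259.164/25)/(3810/10) = 290.36656/381 = 0.7621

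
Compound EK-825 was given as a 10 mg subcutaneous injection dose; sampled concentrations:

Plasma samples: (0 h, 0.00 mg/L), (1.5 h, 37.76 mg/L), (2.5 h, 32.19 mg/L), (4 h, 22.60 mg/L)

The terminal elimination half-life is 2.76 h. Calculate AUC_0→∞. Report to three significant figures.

Trapezoidal AUC_0→4:
  [0→1.5]: (0.00+37.76)/2 × 1.5 = 28.32
  [1.5→2.5]: (37.76+32.19)/2 × 1 = 34.975
  [2.5→4]: (32.19+22.60)/2 × 1.5 = 41.0925
  Sum = 104.3875 mg/L·h
k_e = ln2 / t½ = 0.693147 / 2.76 = 0.2511 h^-1
Extrapolated tail: C_last / k_e = 22.60 / 0.2511 = 90.004
AUC_0→∞ = 104.3875 + 90.004 = 194.3915 mg/L·h

AUC = 194 mg/L·h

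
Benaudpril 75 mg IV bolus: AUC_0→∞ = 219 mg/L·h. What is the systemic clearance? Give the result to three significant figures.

CL = Dose_iv / AUC_0→∞
   = 75 / 219 = 0.342466 L/h

CL = 0.342 L/h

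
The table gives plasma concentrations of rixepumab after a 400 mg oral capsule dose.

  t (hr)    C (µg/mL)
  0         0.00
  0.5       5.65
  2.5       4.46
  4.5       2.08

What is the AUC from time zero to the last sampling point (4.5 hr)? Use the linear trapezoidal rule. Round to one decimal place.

Trapezoidal AUC_0→4.5:
  [0→0.5]: (0.00+5.65)/2 × 0.5 = 1.4125
  [0.5→2.5]: (5.65+4.46)/2 × 2 = 10.11
  [2.5→4.5]: (4.46+2.08)/2 × 2 = 6.54
  Sum = 18.0625 µg/mL·hr

AUC = 18.1 µg/mL·hr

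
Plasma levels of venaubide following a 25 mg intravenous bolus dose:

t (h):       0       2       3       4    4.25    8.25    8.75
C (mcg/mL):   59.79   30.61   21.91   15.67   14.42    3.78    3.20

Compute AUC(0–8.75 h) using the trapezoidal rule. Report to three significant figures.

Trapezoidal AUC_0→8.75:
  [0→2]: (59.79+30.61)/2 × 2 = 90.4
  [2→3]: (30.61+21.91)/2 × 1 = 26.26
  [3→4]: (21.91+15.67)/2 × 1 = 18.79
  [4→4.25]: (15.67+14.42)/2 × 0.25 = 3.76125
  [4.25→8.25]: (14.42+3.78)/2 × 4 = 36.4
  [8.25→8.75]: (3.78+3.20)/2 × 0.5 = 1.745
  Sum = 177.35625 mcg/mL·h

AUC = 177 mcg/mL·h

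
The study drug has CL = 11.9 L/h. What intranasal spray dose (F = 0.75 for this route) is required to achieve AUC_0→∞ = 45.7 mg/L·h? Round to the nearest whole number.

Dose = 725 mg

Dose = CL × AUC_0→∞ / F
     = 11.9 × 45.7 / 0.75 = 725.107 mg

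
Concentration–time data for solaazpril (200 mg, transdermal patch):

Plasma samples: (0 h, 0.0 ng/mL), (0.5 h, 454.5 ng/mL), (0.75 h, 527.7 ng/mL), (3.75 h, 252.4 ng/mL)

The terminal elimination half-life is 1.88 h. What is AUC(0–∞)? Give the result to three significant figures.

Trapezoidal AUC_0→3.75:
  [0→0.5]: (0.0+454.5)/2 × 0.5 = 113.625
  [0.5→0.75]: (454.5+527.7)/2 × 0.25 = 122.775
  [0.75→3.75]: (527.7+252.4)/2 × 3 = 1170.15
  Sum = 1406.55 ng/mL·h
k_e = ln2 / t½ = 0.693147 / 1.88 = 0.3687 h^-1
Extrapolated tail: C_last / k_e = 252.4 / 0.3687 = 684.567
AUC_0→∞ = 1406.55 + 684.567 = 2091.117 ng/mL·h

AUC = 2090 ng/mL·h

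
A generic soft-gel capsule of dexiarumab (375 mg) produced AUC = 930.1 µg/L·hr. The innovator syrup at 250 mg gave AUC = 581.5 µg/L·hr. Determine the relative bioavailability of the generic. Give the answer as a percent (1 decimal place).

F_rel = (AUC_test/D_test) / (AUC_ref/D_ref)
      = (930.1/375) / (581.5/250)
      = 2.48027 / 2.326 = 1.0663 = 106.63%

F_rel = 106.6%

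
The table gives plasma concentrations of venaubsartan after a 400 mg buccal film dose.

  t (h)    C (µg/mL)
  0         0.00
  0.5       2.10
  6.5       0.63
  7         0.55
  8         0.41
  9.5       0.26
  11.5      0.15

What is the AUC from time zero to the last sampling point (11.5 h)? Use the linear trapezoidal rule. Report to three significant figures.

Trapezoidal AUC_0→11.5:
  [0→0.5]: (0.00+2.10)/2 × 0.5 = 0.525
  [0.5→6.5]: (2.10+0.63)/2 × 6 = 8.19
  [6.5→7]: (0.63+0.55)/2 × 0.5 = 0.295
  [7→8]: (0.55+0.41)/2 × 1 = 0.48
  [8→9.5]: (0.41+0.26)/2 × 1.5 = 0.5025
  [9.5→11.5]: (0.26+0.15)/2 × 2 = 0.41
  Sum = 10.4025 µg/mL·h

AUC = 10.4 µg/mL·h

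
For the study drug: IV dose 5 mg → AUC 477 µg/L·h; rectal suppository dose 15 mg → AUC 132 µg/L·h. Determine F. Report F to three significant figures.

F = (AUC_ev / D_ev) / (AUC_iv / D_iv)
  = (132/15) / (477/5)
  = 8.8 / 95.4 = 0.0922

F = 0.0922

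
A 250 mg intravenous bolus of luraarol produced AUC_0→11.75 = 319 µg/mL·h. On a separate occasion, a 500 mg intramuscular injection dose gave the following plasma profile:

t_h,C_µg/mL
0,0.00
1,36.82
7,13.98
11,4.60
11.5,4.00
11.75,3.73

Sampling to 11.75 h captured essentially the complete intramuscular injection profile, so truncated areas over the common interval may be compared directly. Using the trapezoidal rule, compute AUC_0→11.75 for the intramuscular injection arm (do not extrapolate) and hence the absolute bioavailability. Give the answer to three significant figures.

Trapezoidal AUC_0→11.75 (intramuscular injection):
  [0→1]: (0.00+36.82)/2 × 1 = 18.41
  [1→7]: (36.82+13.98)/2 × 6 = 152.4
  [7→11]: (13.98+4.60)/2 × 4 = 37.16
  [11→11.5]: (4.60+4.00)/2 × 0.5 = 2.15
  [11.5→11.75]: (4.00+3.73)/2 × 0.25 = 0.96625
  Sum = 211.08625 µg/mL·h
F = (AUC_ev/D_ev)/(AUC_iv/D_iv) = (211.08625/500)/(319/250) = 0.4221725/1.276 = 0.3309

F = 0.331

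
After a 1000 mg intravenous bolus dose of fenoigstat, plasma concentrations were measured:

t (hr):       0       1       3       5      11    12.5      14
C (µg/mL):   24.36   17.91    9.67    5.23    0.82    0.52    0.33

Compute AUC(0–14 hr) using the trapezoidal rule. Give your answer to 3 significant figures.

AUC = 83.4 µg/mL·hr

Trapezoidal AUC_0→14:
  [0→1]: (24.36+17.91)/2 × 1 = 21.135
  [1→3]: (17.91+9.67)/2 × 2 = 27.58
  [3→5]: (9.67+5.23)/2 × 2 = 14.9
  [5→11]: (5.23+0.82)/2 × 6 = 18.15
  [11→12.5]: (0.82+0.52)/2 × 1.5 = 1.005
  [12.5→14]: (0.52+0.33)/2 × 1.5 = 0.6375
  Sum = 83.4075 µg/mL·hr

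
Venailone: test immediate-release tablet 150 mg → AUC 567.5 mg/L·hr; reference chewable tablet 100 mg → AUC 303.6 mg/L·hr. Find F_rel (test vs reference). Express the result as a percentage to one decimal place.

F_rel = (AUC_test/D_test) / (AUC_ref/D_ref)
      = (567.5/150) / (303.6/100)
      = 3.78333 / 3.036 = 1.2462 = 124.62%

F_rel = 124.6%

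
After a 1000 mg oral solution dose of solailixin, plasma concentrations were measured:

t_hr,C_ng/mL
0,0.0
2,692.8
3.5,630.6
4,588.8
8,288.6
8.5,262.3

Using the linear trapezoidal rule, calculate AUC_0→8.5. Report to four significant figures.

Trapezoidal AUC_0→8.5:
  [0→2]: (0.0+692.8)/2 × 2 = 692.8
  [2→3.5]: (692.8+630.6)/2 × 1.5 = 992.55
  [3.5→4]: (630.6+588.8)/2 × 0.5 = 304.85
  [4→8]: (588.8+288.6)/2 × 4 = 1754.8
  [8→8.5]: (288.6+262.3)/2 × 0.5 = 137.725
  Sum = 3882.725 ng/mL·hr

AUC = 3883 ng/mL·hr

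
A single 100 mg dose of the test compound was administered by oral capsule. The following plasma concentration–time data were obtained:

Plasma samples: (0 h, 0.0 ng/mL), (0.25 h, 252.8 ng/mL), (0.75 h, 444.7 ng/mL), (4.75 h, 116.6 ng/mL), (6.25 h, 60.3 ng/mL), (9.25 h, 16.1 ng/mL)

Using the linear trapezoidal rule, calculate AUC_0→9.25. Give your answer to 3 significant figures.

AUC = 1580 ng/mL·h

Trapezoidal AUC_0→9.25:
  [0→0.25]: (0.0+252.8)/2 × 0.25 = 31.6
  [0.25→0.75]: (252.8+444.7)/2 × 0.5 = 174.375
  [0.75→4.75]: (444.7+116.6)/2 × 4 = 1122.6
  [4.75→6.25]: (116.6+60.3)/2 × 1.5 = 132.675
  [6.25→9.25]: (60.3+16.1)/2 × 3 = 114.6
  Sum = 1575.85 ng/mL·h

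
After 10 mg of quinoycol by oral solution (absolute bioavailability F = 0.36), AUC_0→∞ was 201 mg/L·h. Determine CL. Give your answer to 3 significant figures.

CL = F × Dose / AUC_0→∞
   = 0.36 × 10 / 201 = 0.0179104 L/h

CL = 0.0179 L/h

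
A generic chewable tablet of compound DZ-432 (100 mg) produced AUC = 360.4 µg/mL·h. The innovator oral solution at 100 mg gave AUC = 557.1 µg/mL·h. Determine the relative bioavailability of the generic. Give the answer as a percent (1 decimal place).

F_rel = 64.7%

F_rel = (AUC_test/D_test) / (AUC_ref/D_ref)
      = (360.4/100) / (557.1/100)
      = 3.604 / 5.571 = 0.6469 = 64.69%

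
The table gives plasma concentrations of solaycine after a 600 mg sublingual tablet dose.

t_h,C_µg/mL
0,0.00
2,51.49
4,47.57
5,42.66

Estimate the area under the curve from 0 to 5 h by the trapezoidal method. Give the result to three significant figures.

AUC = 196 µg/mL·h

Trapezoidal AUC_0→5:
  [0→2]: (0.00+51.49)/2 × 2 = 51.49
  [2→4]: (51.49+47.57)/2 × 2 = 99.06
  [4→5]: (47.57+42.66)/2 × 1 = 45.115
  Sum = 195.665 µg/mL·h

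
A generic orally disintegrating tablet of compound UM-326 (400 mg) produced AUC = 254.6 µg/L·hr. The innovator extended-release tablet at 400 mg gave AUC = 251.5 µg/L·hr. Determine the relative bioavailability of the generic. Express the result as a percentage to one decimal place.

F_rel = 101.2%

F_rel = (AUC_test/D_test) / (AUC_ref/D_ref)
      = (254.6/400) / (251.5/400)
      = 0.6365 / 0.62875 = 1.0123 = 101.23%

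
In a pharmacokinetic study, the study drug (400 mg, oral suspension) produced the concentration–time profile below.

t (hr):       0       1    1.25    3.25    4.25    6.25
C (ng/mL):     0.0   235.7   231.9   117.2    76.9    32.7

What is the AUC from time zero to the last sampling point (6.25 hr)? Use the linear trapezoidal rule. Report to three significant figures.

AUC = 732 ng/mL·hr

Trapezoidal AUC_0→6.25:
  [0→1]: (0.0+235.7)/2 × 1 = 117.85
  [1→1.25]: (235.7+231.9)/2 × 0.25 = 58.45
  [1.25→3.25]: (231.9+117.2)/2 × 2 = 349.1
  [3.25→4.25]: (117.2+76.9)/2 × 1 = 97.05
  [4.25→6.25]: (76.9+32.7)/2 × 2 = 109.6
  Sum = 732.05 ng/mL·hr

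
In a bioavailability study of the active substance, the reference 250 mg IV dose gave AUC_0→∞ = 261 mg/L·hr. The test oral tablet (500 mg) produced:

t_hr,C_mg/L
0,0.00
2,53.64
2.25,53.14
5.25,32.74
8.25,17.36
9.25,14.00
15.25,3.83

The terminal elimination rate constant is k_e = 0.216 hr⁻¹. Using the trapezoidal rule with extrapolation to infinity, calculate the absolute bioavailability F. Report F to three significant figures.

F = 0.686

Trapezoidal AUC_0→15.25 (oral tablet):
  [0→2]: (0.00+53.64)/2 × 2 = 53.64
  [2→2.25]: (53.64+53.14)/2 × 0.25 = 13.3475
  [2.25→5.25]: (53.14+32.74)/2 × 3 = 128.82
  [5.25→8.25]: (32.74+17.36)/2 × 3 = 75.15
  [8.25→9.25]: (17.36+14.00)/2 × 1 = 15.68
  [9.25→15.25]: (14.00+3.83)/2 × 6 = 53.49
  Sum = 340.1275 mg/L·hr
Tail: C_last/k_e = 3.83/0.216 = 17.731
AUC_0→∞ (oral tablet) = 340.1275 + 17.731 = 357.8585 mg/L·hr
F = (AUC_ev/D_ev)/(AUC_iv/D_iv) = (357.8585/500)/(261/250) = 0.715717/1.044 = 0.6856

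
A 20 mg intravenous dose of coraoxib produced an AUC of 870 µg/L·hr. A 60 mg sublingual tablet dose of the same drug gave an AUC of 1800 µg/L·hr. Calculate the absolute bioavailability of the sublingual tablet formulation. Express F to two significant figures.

F = 0.69

F = (AUC_ev / D_ev) / (AUC_iv / D_iv)
  = (1800/60) / (870/20)
  = 30 / 43.5 = 0.6897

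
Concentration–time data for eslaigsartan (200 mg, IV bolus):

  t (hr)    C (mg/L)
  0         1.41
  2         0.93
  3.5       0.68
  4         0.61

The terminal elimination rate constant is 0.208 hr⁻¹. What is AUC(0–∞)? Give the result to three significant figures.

Trapezoidal AUC_0→4:
  [0→2]: (1.41+0.93)/2 × 2 = 2.34
  [2→3.5]: (0.93+0.68)/2 × 1.5 = 1.2075
  [3.5→4]: (0.68+0.61)/2 × 0.5 = 0.3225
  Sum = 3.87 mg/L·hr
Extrapolated tail: C_last / k_e = 0.61 / 0.208 = 2.933
AUC_0→∞ = 3.87 + 2.933 = 6.803 mg/L·hr

AUC = 6.80 mg/L·hr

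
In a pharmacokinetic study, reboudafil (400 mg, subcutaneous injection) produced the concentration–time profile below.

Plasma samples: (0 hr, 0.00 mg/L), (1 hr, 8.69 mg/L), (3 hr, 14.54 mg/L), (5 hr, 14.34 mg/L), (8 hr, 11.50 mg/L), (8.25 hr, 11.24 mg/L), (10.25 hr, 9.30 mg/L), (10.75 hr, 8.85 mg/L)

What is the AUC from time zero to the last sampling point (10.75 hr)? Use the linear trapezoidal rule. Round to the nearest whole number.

AUC = 123 mg/L·hr

Trapezoidal AUC_0→10.75:
  [0→1]: (0.00+8.69)/2 × 1 = 4.345
  [1→3]: (8.69+14.54)/2 × 2 = 23.23
  [3→5]: (14.54+14.34)/2 × 2 = 28.88
  [5→8]: (14.34+11.50)/2 × 3 = 38.76
  [8→8.25]: (11.50+11.24)/2 × 0.25 = 2.8425
  [8.25→10.25]: (11.24+9.30)/2 × 2 = 20.54
  [10.25→10.75]: (9.30+8.85)/2 × 0.5 = 4.5375
  Sum = 123.135 mg/L·hr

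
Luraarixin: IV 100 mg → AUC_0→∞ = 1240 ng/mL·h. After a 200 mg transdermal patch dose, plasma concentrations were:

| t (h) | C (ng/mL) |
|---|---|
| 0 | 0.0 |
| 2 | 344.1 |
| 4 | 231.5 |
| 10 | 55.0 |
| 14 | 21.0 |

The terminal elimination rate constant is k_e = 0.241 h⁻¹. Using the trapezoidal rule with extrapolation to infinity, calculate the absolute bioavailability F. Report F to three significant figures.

F = 0.814

Trapezoidal AUC_0→14 (transdermal patch):
  [0→2]: (0.0+344.1)/2 × 2 = 344.1
  [2→4]: (344.1+231.5)/2 × 2 = 575.6
  [4→10]: (231.5+55.0)/2 × 6 = 859.5
  [10→14]: (55.0+21.0)/2 × 4 = 152.0
  Sum = 1931.2 ng/mL·h
Tail: C_last/k_e = 21.0/0.241 = 87.137
AUC_0→∞ (transdermal patch) = 1931.2 + 87.137 = 2018.337 ng/mL·h
F = (AUC_ev/D_ev)/(AUC_iv/D_iv) = (2018.337/200)/(1240/100) = 10.091685/12.4 = 0.8138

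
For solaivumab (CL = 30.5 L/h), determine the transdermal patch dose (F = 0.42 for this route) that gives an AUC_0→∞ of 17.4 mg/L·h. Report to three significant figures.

Dose = CL × AUC_0→∞ / F
     = 30.5 × 17.4 / 0.42 = 1263.57 mg

Dose = 1260 mg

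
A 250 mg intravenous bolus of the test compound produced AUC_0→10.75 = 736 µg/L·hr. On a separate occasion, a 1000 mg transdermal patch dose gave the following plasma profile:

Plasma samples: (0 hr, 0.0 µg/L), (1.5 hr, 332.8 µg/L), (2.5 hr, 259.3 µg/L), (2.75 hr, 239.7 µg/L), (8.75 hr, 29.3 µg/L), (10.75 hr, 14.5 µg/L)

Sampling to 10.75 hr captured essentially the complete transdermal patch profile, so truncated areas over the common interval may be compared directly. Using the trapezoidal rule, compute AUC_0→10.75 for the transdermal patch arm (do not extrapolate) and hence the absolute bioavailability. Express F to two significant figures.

Trapezoidal AUC_0→10.75 (transdermal patch):
  [0→1.5]: (0.0+332.8)/2 × 1.5 = 249.6
  [1.5→2.5]: (332.8+259.3)/2 × 1 = 296.05
  [2.5→2.75]: (259.3+239.7)/2 × 0.25 = 62.375
  [2.75→8.75]: (239.7+29.3)/2 × 6 = 807.0
  [8.75→10.75]: (29.3+14.5)/2 × 2 = 43.8
  Sum = 1458.825 µg/L·hr
F = (AUC_ev/D_ev)/(AUC_iv/D_iv) = (1458.825/1000)/(736/250) = 1.458825/2.944 = 0.4955

F = 0.50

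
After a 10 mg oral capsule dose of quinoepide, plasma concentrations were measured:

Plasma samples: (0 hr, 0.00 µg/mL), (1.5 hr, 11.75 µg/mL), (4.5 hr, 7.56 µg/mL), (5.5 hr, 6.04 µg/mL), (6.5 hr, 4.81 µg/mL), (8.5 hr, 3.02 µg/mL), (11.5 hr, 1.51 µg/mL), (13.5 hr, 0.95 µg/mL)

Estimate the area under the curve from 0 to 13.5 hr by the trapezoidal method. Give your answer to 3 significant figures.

AUC = 67.1 µg/mL·hr

Trapezoidal AUC_0→13.5:
  [0→1.5]: (0.00+11.75)/2 × 1.5 = 8.8125
  [1.5→4.5]: (11.75+7.56)/2 × 3 = 28.965
  [4.5→5.5]: (7.56+6.04)/2 × 1 = 6.8
  [5.5→6.5]: (6.04+4.81)/2 × 1 = 5.425
  [6.5→8.5]: (4.81+3.02)/2 × 2 = 7.83
  [8.5→11.5]: (3.02+1.51)/2 × 3 = 6.795
  [11.5→13.5]: (1.51+0.95)/2 × 2 = 2.46
  Sum = 67.0875 µg/mL·hr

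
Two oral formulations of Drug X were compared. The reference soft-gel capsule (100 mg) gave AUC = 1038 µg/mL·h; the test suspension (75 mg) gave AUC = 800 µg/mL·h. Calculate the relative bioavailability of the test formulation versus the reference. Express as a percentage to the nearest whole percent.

F_rel = 103%

F_rel = (AUC_test/D_test) / (AUC_ref/D_ref)
      = (800/75) / (1038/100)
      = 10.6667 / 10.38 = 1.0276 = 102.76%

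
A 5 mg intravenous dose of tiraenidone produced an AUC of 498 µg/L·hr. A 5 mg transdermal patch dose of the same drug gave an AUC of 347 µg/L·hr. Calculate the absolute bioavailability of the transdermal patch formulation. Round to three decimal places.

F = 0.697

F = (AUC_ev / D_ev) / (AUC_iv / D_iv)
  = (347/5) / (498/5)
  = 69.4 / 99.6 = 0.6968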